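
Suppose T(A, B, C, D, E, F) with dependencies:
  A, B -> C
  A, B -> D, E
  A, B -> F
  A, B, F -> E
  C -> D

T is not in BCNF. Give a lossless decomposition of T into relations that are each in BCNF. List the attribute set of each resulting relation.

{A, B, C, E, F}; {C, D}

Candidate key of the original relation: {A, B}.
Within {A, B, C, D, E, F}: {C}⁺ ∩ {A, B, C, D, E, F} = {C, D}, not the whole set, so C -> D violates BCNF; decompose into {C, D} and {A, B, C, E, F}.
{C, D} has no BCNF violation.
{A, B, C, E, F} has no BCNF violation.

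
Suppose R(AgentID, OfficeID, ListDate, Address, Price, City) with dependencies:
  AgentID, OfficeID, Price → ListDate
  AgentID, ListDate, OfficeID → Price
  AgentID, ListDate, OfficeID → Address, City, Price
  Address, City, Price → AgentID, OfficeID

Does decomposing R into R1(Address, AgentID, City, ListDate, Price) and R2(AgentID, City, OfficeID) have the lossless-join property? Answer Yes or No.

R1 ∩ R2 = {AgentID, City}; its closure under F is {AgentID, City}.
The closure covers neither R1 nor R2 entirely; the join is not lossless.

No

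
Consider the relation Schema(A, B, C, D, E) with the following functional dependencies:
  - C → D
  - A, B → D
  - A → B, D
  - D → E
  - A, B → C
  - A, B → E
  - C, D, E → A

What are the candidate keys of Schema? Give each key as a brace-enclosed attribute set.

Closure of {A} is {A, B, C, D, E}, the whole schema; {A} is a candidate key.
Closure of {C} is {A, B, C, D, E}, the whole schema; {C} is a candidate key.
Any other superkey properly contains one of these, so there are no further candidate keys.

{A}, {C}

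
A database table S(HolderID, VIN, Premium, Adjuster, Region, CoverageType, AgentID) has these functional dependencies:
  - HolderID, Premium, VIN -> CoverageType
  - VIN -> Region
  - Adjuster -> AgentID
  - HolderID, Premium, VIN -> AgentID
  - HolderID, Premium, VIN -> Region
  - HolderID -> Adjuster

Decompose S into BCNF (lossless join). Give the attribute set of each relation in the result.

{Adjuster, AgentID}; {Adjuster, HolderID}; {CoverageType, HolderID, Premium, VIN}; {Region, VIN}

Candidate key of the original relation: {HolderID, Premium, VIN}.
{Adjuster, AgentID, CoverageType, HolderID, Premium, Region, VIN}: {VIN} determines {Region, VIN} here but is not a superkey — split on VIN -> Region, giving {Region, VIN} and {Adjuster, AgentID, CoverageType, HolderID, Premium, VIN}.
{Region, VIN} is in BCNF.
{Adjuster, AgentID, CoverageType, HolderID, Premium, VIN}: {Adjuster} determines {Adjuster, AgentID} here but is not a superkey — split on Adjuster -> AgentID, giving {Adjuster, AgentID} and {Adjuster, CoverageType, HolderID, Premium, VIN}.
{Adjuster, AgentID} is in BCNF.
{Adjuster, CoverageType, HolderID, Premium, VIN}: {HolderID} determines {Adjuster, HolderID} here but is not a superkey — split on HolderID -> Adjuster, giving {Adjuster, HolderID} and {CoverageType, HolderID, Premium, VIN}.
{Adjuster, HolderID} is in BCNF.
{CoverageType, HolderID, Premium, VIN} is in BCNF.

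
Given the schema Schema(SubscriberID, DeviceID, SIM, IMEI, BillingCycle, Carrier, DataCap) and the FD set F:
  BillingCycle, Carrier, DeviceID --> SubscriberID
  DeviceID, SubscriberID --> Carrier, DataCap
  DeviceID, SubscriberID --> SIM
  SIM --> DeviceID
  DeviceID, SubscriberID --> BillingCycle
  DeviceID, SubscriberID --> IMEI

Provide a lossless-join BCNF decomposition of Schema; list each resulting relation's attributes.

Candidate keys of the original relation: {BillingCycle, Carrier, DeviceID}, {BillingCycle, Carrier, SIM}, {DeviceID, SubscriberID}, {SIM, SubscriberID}.
In {BillingCycle, Carrier, DataCap, DeviceID, IMEI, SIM, SubscriberID}, {SIM} is not a superkey ({SIM}⁺ restricted to this set is {DeviceID, SIM}), so split on SIM --> DeviceID into {DeviceID, SIM} and {BillingCycle, Carrier, DataCap, IMEI, SIM, SubscriberID}.
{DeviceID, SIM} is in BCNF.
{BillingCycle, Carrier, DataCap, IMEI, SIM, SubscriberID} is in BCNF.

{BillingCycle, Carrier, DataCap, IMEI, SIM, SubscriberID}; {DeviceID, SIM}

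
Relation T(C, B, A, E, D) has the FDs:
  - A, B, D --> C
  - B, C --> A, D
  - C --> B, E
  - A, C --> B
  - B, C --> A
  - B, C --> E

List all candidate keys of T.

{C}⁺ = {A, B, C, D, E} — all of the relation — so {C} is a candidate key.
{A, B, D}⁺ = {A, B, C, D, E} — all of the relation — so {A, B, D} is a candidate key.
These are minimal and exhaustive — every other superkey contains one of them.

{A, B, D}, {C}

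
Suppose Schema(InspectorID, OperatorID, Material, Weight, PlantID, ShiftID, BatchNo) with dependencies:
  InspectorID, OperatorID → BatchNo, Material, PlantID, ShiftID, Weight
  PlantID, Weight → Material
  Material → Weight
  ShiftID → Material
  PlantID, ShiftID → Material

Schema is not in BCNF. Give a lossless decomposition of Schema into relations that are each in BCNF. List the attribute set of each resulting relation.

Candidate key of the original relation: {InspectorID, OperatorID}.
Within {BatchNo, InspectorID, Material, OperatorID, PlantID, ShiftID, Weight}: {PlantID, Weight}⁺ ∩ {BatchNo, InspectorID, Material, OperatorID, PlantID, ShiftID, Weight} = {Material, PlantID, Weight}, not the whole set, so PlantID, Weight → Material violates BCNF; decompose into {Material, PlantID, Weight} and {BatchNo, InspectorID, OperatorID, PlantID, ShiftID, Weight}.
Within {Material, PlantID, Weight}: {Material}⁺ ∩ {Material, PlantID, Weight} = {Material, Weight}, not the whole set, so Material → Weight violates BCNF; decompose into {Material, Weight} and {Material, PlantID}.
{Material, Weight}: every determinant is a superkey — BCNF.
{Material, PlantID}: every determinant is a superkey — BCNF.
Within {BatchNo, InspectorID, OperatorID, PlantID, ShiftID, Weight}: {ShiftID}⁺ ∩ {BatchNo, InspectorID, OperatorID, PlantID, ShiftID, Weight} = {ShiftID, Weight}, not the whole set, so ShiftID → Weight violates BCNF; decompose into {ShiftID, Weight} and {BatchNo, InspectorID, OperatorID, PlantID, ShiftID}.
{ShiftID, Weight}: every determinant is a superkey — BCNF.
{BatchNo, InspectorID, OperatorID, PlantID, ShiftID}: every determinant is a superkey — BCNF.

{BatchNo, InspectorID, OperatorID, PlantID, ShiftID}; {Material, PlantID}; {Material, Weight}; {ShiftID, Weight}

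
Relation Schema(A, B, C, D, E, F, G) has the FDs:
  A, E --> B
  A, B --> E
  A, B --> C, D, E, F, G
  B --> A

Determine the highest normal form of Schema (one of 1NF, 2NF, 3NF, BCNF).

BCNF

Candidate keys: {A, E}, {B}. Prime attributes: {A, B, E}.
Each dependency's left side is a superkey — BCNF holds.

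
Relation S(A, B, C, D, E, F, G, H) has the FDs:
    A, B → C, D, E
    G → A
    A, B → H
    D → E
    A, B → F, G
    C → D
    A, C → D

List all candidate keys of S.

{A, B}, {B, G}

Attributes never on any right-hand side: {B} — every candidate key must contain it.
Closure of {A, B} is {A, B, C, D, E, F, G, H}, the whole schema; {A, B} is a candidate key.
Closure of {B, G} is {A, B, C, D, E, F, G, H}, the whole schema; {B, G} is a candidate key.
No proper subset of any of these is a key, and no other minimal superkey exists.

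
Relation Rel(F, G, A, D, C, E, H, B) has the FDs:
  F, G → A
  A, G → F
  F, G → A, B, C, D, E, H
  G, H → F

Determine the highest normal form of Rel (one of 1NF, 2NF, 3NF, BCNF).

Candidate keys: {A, G}, {F, G}, {G, H}. Prime attributes: {A, F, G, H}.
The left-hand side of every FD is a superkey, so BCNF is satisfied.

BCNF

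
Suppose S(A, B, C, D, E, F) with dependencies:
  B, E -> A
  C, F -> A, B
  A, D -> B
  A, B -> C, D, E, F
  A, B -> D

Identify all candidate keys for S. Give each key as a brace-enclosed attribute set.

Closure of {A, B} is {A, B, C, D, E, F}, the whole schema; {A, B} is a candidate key.
Closure of {A, D} is {A, B, C, D, E, F}, the whole schema; {A, D} is a candidate key.
Closure of {B, E} is {A, B, C, D, E, F}, the whole schema; {B, E} is a candidate key.
Closure of {C, F} is {A, B, C, D, E, F}, the whole schema; {C, F} is a candidate key.
These are minimal and exhaustive — every other superkey contains one of them.

{A, B}, {A, D}, {B, E}, {C, F}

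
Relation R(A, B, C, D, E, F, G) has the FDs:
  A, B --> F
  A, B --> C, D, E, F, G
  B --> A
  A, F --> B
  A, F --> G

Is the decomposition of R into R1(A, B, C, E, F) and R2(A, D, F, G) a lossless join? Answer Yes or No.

R1 ∩ R2 = {A, F}; its closure under F is {A, B, C, D, E, F, G}.
Since R1 ⊆ {A, B, C, D, E, F, G}, the intersection is a superkey of R1; the decomposition is lossless.

Yes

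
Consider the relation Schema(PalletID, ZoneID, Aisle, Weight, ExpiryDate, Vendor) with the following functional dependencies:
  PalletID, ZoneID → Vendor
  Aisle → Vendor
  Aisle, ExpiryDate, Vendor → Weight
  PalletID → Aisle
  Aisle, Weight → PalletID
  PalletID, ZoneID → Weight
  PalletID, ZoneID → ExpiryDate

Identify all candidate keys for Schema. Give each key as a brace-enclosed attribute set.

{Aisle, ExpiryDate, ZoneID}, {Aisle, Weight, ZoneID}, {PalletID, ZoneID}

{ZoneID} never appears on the right of any FD, so every key must include it.
Closure of {PalletID, ZoneID} is {Aisle, ExpiryDate, PalletID, Vendor, Weight, ZoneID}, the whole schema; {PalletID, ZoneID} is a candidate key.
Closure of {Aisle, ExpiryDate, ZoneID} is {Aisle, ExpiryDate, PalletID, Vendor, Weight, ZoneID}, the whole schema; {Aisle, ExpiryDate, ZoneID} is a candidate key.
Closure of {Aisle, Weight, ZoneID} is {Aisle, ExpiryDate, PalletID, Vendor, Weight, ZoneID}, the whole schema; {Aisle, Weight, ZoneID} is a candidate key.
Any other superkey properly contains one of these, so there are no further candidate keys.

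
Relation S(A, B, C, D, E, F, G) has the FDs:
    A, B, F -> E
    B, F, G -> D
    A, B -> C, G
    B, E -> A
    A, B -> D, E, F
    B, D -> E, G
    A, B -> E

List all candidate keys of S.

{A, B}, {B, D}, {B, E}, {B, F, G}

No FD produces {B}, so it must be in every candidate key.
{A, B}⁺ = {A, B, C, D, E, F, G}, which is every attribute, so {A, B} is a candidate key.
{B, D}⁺ = {A, B, C, D, E, F, G}, which is every attribute, so {B, D} is a candidate key.
{B, E}⁺ = {A, B, C, D, E, F, G}, which is every attribute, so {B, E} is a candidate key.
{B, F, G}⁺ = {A, B, C, D, E, F, G}, which is every attribute, so {B, F, G} is a candidate key.
These are minimal and exhaustive — every other superkey contains one of them.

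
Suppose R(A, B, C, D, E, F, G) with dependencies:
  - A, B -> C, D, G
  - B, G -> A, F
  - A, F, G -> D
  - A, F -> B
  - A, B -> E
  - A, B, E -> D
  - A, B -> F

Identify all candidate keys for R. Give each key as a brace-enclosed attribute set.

{A, B}, {A, F}, {B, G}

{A, B} is a candidate key since {A, B}⁺ = {A, B, C, D, E, F, G} covers every attribute.
{A, F} is a candidate key since {A, F}⁺ = {A, B, C, D, E, F, G} covers every attribute.
{B, G} is a candidate key since {B, G}⁺ = {A, B, C, D, E, F, G} covers every attribute.
No proper subset of any of these is a key, and no other minimal superkey exists.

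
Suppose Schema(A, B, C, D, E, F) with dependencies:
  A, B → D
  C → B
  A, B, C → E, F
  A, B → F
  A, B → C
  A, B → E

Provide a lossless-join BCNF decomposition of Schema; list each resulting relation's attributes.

Candidate keys of the original relation: {A, B}, {A, C}.
In {A, B, C, D, E, F}, {C} is not a superkey ({C}⁺ restricted to this set is {B, C}), so split on C → B into {B, C} and {A, C, D, E, F}.
{B, C} has no BCNF violation.
{A, C, D, E, F} has no BCNF violation.

{A, C, D, E, F}; {B, C}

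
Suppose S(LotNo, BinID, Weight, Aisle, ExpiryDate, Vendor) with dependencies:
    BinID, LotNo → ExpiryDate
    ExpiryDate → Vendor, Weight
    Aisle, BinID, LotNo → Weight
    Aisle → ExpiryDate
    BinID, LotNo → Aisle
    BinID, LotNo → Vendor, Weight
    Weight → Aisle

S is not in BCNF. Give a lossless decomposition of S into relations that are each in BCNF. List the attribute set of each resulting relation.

Candidate key of the original relation: {BinID, LotNo}.
Within {Aisle, BinID, ExpiryDate, LotNo, Vendor, Weight}: {ExpiryDate}⁺ ∩ {Aisle, BinID, ExpiryDate, LotNo, Vendor, Weight} = {Aisle, ExpiryDate, Vendor, Weight}, not the whole set, so ExpiryDate → Aisle, Vendor, Weight violates BCNF; decompose into {Aisle, ExpiryDate, Vendor, Weight} and {BinID, ExpiryDate, LotNo}.
{Aisle, ExpiryDate, Vendor, Weight}: every determinant is a superkey — BCNF.
{BinID, ExpiryDate, LotNo}: every determinant is a superkey — BCNF.

{Aisle, ExpiryDate, Vendor, Weight}; {BinID, ExpiryDate, LotNo}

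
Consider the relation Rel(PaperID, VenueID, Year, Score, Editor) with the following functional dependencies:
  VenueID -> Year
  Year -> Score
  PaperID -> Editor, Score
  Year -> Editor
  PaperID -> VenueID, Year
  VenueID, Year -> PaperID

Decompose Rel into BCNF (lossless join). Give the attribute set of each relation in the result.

Candidate keys of the original relation: {PaperID}, {VenueID}.
In {Editor, PaperID, Score, VenueID, Year}, {Year} is not a superkey ({Year}⁺ restricted to this set is {Editor, Score, Year}), so split on Year -> Editor, Score into {Editor, Score, Year} and {PaperID, VenueID, Year}.
{Editor, Score, Year} is in BCNF.
{PaperID, VenueID, Year} is in BCNF.

{Editor, Score, Year}; {PaperID, VenueID, Year}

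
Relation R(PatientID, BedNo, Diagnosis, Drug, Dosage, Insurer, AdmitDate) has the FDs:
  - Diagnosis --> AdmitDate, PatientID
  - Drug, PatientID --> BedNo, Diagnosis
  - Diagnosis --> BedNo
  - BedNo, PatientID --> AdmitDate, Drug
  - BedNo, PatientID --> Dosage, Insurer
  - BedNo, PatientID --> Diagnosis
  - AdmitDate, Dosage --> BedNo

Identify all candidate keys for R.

{Diagnosis} is a candidate key since {Diagnosis}⁺ = {AdmitDate, BedNo, Diagnosis, Dosage, Drug, Insurer, PatientID} covers every attribute.
{BedNo, PatientID} is a candidate key since {BedNo, PatientID}⁺ = {AdmitDate, BedNo, Diagnosis, Dosage, Drug, Insurer, PatientID} covers every attribute.
{Drug, PatientID} is a candidate key since {Drug, PatientID}⁺ = {AdmitDate, BedNo, Diagnosis, Dosage, Drug, Insurer, PatientID} covers every attribute.
{AdmitDate, Dosage, PatientID} is a candidate key since {AdmitDate, Dosage, PatientID}⁺ = {AdmitDate, BedNo, Diagnosis, Dosage, Drug, Insurer, PatientID} covers every attribute.
No proper subset of any of these is a key, and no other minimal superkey exists.

{AdmitDate, Dosage, PatientID}, {BedNo, PatientID}, {Diagnosis}, {Drug, PatientID}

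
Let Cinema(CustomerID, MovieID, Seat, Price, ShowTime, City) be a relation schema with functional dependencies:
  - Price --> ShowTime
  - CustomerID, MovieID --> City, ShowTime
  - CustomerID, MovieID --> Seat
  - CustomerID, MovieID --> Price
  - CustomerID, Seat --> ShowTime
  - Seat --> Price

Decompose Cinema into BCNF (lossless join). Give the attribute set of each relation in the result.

Candidate key of the original relation: {CustomerID, MovieID}.
Within {City, CustomerID, MovieID, Price, Seat, ShowTime}: {Price}⁺ ∩ {City, CustomerID, MovieID, Price, Seat, ShowTime} = {Price, ShowTime}, not the whole set, so Price --> ShowTime violates BCNF; decompose into {Price, ShowTime} and {City, CustomerID, MovieID, Price, Seat}.
{Price, ShowTime} is in BCNF.
Within {City, CustomerID, MovieID, Price, Seat}: {CustomerID, Seat}⁺ ∩ {City, CustomerID, MovieID, Price, Seat} = {CustomerID, Price, Seat}, not the whole set, so CustomerID, Seat --> Price violates BCNF; decompose into {CustomerID, Price, Seat} and {City, CustomerID, MovieID, Seat}.
Within {CustomerID, Price, Seat}: {Seat}⁺ ∩ {CustomerID, Price, Seat} = {Price, Seat}, not the whole set, so Seat --> Price violates BCNF; decompose into {Price, Seat} and {CustomerID, Seat}.
{Price, Seat} is in BCNF.
{CustomerID, Seat} is in BCNF.
{City, CustomerID, MovieID, Seat} is in BCNF.

{City, CustomerID, MovieID, Seat}; {Price, Seat}; {Price, ShowTime}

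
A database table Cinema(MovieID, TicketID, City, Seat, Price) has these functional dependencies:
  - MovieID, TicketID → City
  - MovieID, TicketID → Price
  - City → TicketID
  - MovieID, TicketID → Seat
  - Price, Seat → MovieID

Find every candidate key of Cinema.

{City, MovieID} is a candidate key since {City, MovieID}⁺ = {City, MovieID, Price, Seat, TicketID} covers every attribute.
{MovieID, TicketID} is a candidate key since {MovieID, TicketID}⁺ = {City, MovieID, Price, Seat, TicketID} covers every attribute.
{City, Price, Seat} is a candidate key since {City, Price, Seat}⁺ = {City, MovieID, Price, Seat, TicketID} covers every attribute.
{Price, Seat, TicketID} is a candidate key since {Price, Seat, TicketID}⁺ = {City, MovieID, Price, Seat, TicketID} covers every attribute.
No proper subset of any of these is a key, and no other minimal superkey exists.

{City, MovieID}, {City, Price, Seat}, {MovieID, TicketID}, {Price, Seat, TicketID}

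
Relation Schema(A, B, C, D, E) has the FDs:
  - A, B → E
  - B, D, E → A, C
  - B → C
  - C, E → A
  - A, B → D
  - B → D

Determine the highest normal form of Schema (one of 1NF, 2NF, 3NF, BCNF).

Candidate keys: {A, B}, {B, E}. Prime attributes: {A, B, E}.
B → C breaks BCNF: {B}⁺ = {B, C, D}, so {B} is not a superkey.
B → C has non-prime {C} on the right and a non-superkey on the left, so 3NF fails.
The proper key subset {B} of {A, B} determines non-prime {C, D}, so the relation is not even in 2NF.

1NF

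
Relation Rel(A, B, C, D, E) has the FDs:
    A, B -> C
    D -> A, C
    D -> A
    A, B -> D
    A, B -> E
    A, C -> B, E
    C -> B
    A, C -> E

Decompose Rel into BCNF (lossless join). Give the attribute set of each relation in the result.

{A, C, D, E}; {B, C}

Candidate keys of the original relation: {A, B}, {A, C}, {D}.
{A, B, C, D, E}: {C} determines {B, C} here but is not a superkey — split on C -> B, giving {B, C} and {A, C, D, E}.
{B, C}: every determinant is a superkey — BCNF.
{A, C, D, E}: every determinant is a superkey — BCNF.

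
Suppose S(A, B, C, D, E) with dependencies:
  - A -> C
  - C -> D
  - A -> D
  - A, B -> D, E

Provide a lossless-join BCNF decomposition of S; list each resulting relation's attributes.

Candidate key of the original relation: {A, B}.
{A, B, C, D, E}: {A} determines {A, C, D} here but is not a superkey — split on A -> C, D, giving {A, C, D} and {A, B, E}.
{A, C, D}: {C} determines {C, D} here but is not a superkey — split on C -> D, giving {C, D} and {A, C}.
{C, D}: every determinant is a superkey — BCNF.
{A, C}: every determinant is a superkey — BCNF.
{A, B, E}: every determinant is a superkey — BCNF.

{A, B, E}; {A, C}; {C, D}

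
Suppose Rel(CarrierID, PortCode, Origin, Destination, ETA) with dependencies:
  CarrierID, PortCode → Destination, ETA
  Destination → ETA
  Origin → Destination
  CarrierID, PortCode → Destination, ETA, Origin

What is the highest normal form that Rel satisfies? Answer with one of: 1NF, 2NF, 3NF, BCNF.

Candidate key: {CarrierID, PortCode}. Prime attributes: {CarrierID, PortCode}.
For Destination → ETA we have {Destination}⁺ = {Destination, ETA}; {Destination} is not a superkey, so BCNF fails.
Destination → ETA determines the non-prime attribute {ETA} from a non-superkey — 3NF is violated.
No non-prime attribute depends on a proper subset of any candidate key, so 2NF holds.

2NF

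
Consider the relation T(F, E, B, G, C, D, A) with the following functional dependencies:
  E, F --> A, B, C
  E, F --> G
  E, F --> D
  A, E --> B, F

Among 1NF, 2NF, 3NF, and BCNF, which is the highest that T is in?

BCNF

Candidate keys: {A, E}, {E, F}. Prime attributes: {A, E, F}.
The left-hand side of every FD is a superkey, so BCNF is satisfied.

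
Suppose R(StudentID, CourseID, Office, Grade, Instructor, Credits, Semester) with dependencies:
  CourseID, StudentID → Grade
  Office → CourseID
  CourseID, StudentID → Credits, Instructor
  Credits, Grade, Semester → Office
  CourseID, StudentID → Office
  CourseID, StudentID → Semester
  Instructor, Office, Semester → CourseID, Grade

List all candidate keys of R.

{StudentID} never appears on the right of any FD, so every key must include it.
Closure of {CourseID, StudentID} is {CourseID, Credits, Grade, Instructor, Office, Semester, StudentID}, the whole schema; {CourseID, StudentID} is a candidate key.
Closure of {Office, StudentID} is {CourseID, Credits, Grade, Instructor, Office, Semester, StudentID}, the whole schema; {Office, StudentID} is a candidate key.
Closure of {Credits, Grade, Semester, StudentID} is {CourseID, Credits, Grade, Instructor, Office, Semester, StudentID}, the whole schema; {Credits, Grade, Semester, StudentID} is a candidate key.
Any other superkey properly contains one of these, so there are no further candidate keys.

{CourseID, StudentID}, {Credits, Grade, Semester, StudentID}, {Office, StudentID}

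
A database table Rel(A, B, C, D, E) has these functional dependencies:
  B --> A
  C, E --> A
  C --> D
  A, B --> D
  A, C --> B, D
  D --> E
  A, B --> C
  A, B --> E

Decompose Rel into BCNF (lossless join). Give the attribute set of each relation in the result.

Candidate keys of the original relation: {B}, {C}.
{A, B, C, D, E}: {D} determines {D, E} here but is not a superkey — split on D --> E, giving {D, E} and {A, B, C, D}.
{D, E} is in BCNF.
{A, B, C, D} is in BCNF.

{A, B, C, D}; {D, E}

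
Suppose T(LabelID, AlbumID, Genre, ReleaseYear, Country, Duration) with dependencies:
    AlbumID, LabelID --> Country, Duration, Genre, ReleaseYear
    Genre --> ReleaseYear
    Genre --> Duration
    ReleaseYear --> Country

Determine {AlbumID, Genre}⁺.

{AlbumID, Country, Duration, Genre, ReleaseYear}

Start with {AlbumID, Genre}.
Genre --> ReleaseYear applies; add {ReleaseYear} → now {AlbumID, Genre, ReleaseYear}.
Genre --> Duration applies; add {Duration} → now {AlbumID, Duration, Genre, ReleaseYear}.
ReleaseYear --> Country applies; add {Country} → now {AlbumID, Country, Duration, Genre, ReleaseYear}.
No further FD applies.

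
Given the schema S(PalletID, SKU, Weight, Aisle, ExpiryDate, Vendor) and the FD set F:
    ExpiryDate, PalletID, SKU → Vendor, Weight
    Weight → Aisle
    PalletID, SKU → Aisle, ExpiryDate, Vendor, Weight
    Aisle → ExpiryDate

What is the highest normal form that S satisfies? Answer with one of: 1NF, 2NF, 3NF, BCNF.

2NF

Candidate key: {PalletID, SKU}. Prime attributes: {PalletID, SKU}.
Weight → Aisle: {Weight}⁺ = {Aisle, ExpiryDate, Weight}, which is not all of the attributes, so the left side is not a superkey — BCNF is violated.
Because {Aisle} is non-prime and the left side of Weight → Aisle is not a superkey, the relation is not in 3NF.
Checking every proper subset of each key, none determines a non-prime attribute — 2NF is satisfied.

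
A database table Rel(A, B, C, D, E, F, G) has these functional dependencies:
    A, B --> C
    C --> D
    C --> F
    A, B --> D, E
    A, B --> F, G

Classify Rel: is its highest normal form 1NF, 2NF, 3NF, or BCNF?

2NF

Candidate key: {A, B}. Prime attributes: {A, B}.
C --> D breaks BCNF: {C}⁺ = {C, D, F}, so {C} is not a superkey.
C --> D has non-prime {D} on the right and a non-superkey on the left, so 3NF fails.
Checking every proper subset of each key, none determines a non-prime attribute — 2NF is satisfied.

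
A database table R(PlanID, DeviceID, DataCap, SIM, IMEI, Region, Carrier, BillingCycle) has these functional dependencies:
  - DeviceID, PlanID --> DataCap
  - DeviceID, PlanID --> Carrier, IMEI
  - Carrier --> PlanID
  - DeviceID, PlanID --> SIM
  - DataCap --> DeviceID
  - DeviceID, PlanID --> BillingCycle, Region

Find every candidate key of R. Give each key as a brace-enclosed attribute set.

{Carrier, DataCap}⁺ = {BillingCycle, Carrier, DataCap, DeviceID, IMEI, PlanID, Region, SIM} — all of the relation — so {Carrier, DataCap} is a candidate key.
{Carrier, DeviceID}⁺ = {BillingCycle, Carrier, DataCap, DeviceID, IMEI, PlanID, Region, SIM} — all of the relation — so {Carrier, DeviceID} is a candidate key.
{DataCap, PlanID}⁺ = {BillingCycle, Carrier, DataCap, DeviceID, IMEI, PlanID, Region, SIM} — all of the relation — so {DataCap, PlanID} is a candidate key.
{DeviceID, PlanID}⁺ = {BillingCycle, Carrier, DataCap, DeviceID, IMEI, PlanID, Region, SIM} — all of the relation — so {DeviceID, PlanID} is a candidate key.
Any other superkey properly contains one of these, so there are no further candidate keys.

{Carrier, DataCap}, {Carrier, DeviceID}, {DataCap, PlanID}, {DeviceID, PlanID}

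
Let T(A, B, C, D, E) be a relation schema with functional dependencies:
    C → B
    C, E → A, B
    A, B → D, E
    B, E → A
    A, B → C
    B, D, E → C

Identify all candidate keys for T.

{A, B}, {A, C}, {B, E}, {C, E}

{A, B} is a candidate key since {A, B}⁺ = {A, B, C, D, E} covers every attribute.
{A, C} is a candidate key since {A, C}⁺ = {A, B, C, D, E} covers every attribute.
{B, E} is a candidate key since {B, E}⁺ = {A, B, C, D, E} covers every attribute.
{C, E} is a candidate key since {C, E}⁺ = {A, B, C, D, E} covers every attribute.
Any other superkey properly contains one of these, so there are no further candidate keys.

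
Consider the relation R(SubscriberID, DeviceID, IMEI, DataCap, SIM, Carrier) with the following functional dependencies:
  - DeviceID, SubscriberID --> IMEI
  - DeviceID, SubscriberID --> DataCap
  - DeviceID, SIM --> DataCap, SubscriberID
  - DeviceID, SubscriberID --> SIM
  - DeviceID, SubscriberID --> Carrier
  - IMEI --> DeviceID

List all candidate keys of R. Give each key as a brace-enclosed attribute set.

Closure of {DeviceID, SIM} is {Carrier, DataCap, DeviceID, IMEI, SIM, SubscriberID}, the whole schema; {DeviceID, SIM} is a candidate key.
Closure of {DeviceID, SubscriberID} is {Carrier, DataCap, DeviceID, IMEI, SIM, SubscriberID}, the whole schema; {DeviceID, SubscriberID} is a candidate key.
Closure of {IMEI, SIM} is {Carrier, DataCap, DeviceID, IMEI, SIM, SubscriberID}, the whole schema; {IMEI, SIM} is a candidate key.
Closure of {IMEI, SubscriberID} is {Carrier, DataCap, DeviceID, IMEI, SIM, SubscriberID}, the whole schema; {IMEI, SubscriberID} is a candidate key.
These are minimal and exhaustive — every other superkey contains one of them.

{DeviceID, SIM}, {DeviceID, SubscriberID}, {IMEI, SIM}, {IMEI, SubscriberID}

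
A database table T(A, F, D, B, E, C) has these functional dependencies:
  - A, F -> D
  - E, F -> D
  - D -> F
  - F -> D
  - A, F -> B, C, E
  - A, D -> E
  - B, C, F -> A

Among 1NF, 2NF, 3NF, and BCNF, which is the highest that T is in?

3NF

Candidate keys: {A, D}, {A, F}, {B, C, D}, {B, C, F}. Prime attributes: {A, B, C, D, F}.
E, F -> D breaks BCNF: {E, F}⁺ = {D, E, F}, so {E, F} is not a superkey.
Since {D} ⊆ prime attributes and every other non-superkey FD also has a prime right side, the schema is in 3NF.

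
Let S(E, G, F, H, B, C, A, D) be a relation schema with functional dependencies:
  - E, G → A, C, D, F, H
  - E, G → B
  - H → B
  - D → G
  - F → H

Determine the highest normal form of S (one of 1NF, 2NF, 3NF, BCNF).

2NF

Candidate keys: {D, E}, {E, G}. Prime attributes: {D, E, G}.
For H → B we have {H}⁺ = {B, H}; {H} is not a superkey, so BCNF fails.
Because {B} is non-prime and the left side of H → B is not a superkey, the relation is not in 3NF.
Checking every proper subset of each key, none determines a non-prime attribute — 2NF is satisfied.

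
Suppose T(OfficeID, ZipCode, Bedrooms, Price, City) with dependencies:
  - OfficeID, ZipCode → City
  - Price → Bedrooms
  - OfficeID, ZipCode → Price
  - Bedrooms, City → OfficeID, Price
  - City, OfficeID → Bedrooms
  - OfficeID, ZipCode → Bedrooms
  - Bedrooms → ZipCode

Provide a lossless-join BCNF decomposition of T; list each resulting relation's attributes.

Candidate keys of the original relation: {Bedrooms, City}, {Bedrooms, OfficeID}, {City, OfficeID}, {City, Price}, {OfficeID, Price}, {OfficeID, ZipCode}.
{Bedrooms, City, OfficeID, Price, ZipCode}: {Price} determines {Bedrooms, Price, ZipCode} here but is not a superkey — split on Price → Bedrooms, ZipCode, giving {Bedrooms, Price, ZipCode} and {City, OfficeID, Price}.
{Bedrooms, Price, ZipCode}: {Bedrooms} determines {Bedrooms, ZipCode} here but is not a superkey — split on Bedrooms → ZipCode, giving {Bedrooms, ZipCode} and {Bedrooms, Price}.
{Bedrooms, ZipCode} is in BCNF.
{Bedrooms, Price} is in BCNF.
{City, OfficeID, Price} is in BCNF.

{Bedrooms, Price}; {Bedrooms, ZipCode}; {City, OfficeID, Price}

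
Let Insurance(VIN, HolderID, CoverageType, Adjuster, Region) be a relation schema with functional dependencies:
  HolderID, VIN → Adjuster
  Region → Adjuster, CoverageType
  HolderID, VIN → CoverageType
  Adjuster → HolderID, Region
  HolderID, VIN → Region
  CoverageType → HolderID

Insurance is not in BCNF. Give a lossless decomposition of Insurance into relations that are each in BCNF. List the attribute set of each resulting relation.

{Adjuster, CoverageType, Region}; {CoverageType, HolderID}; {Region, VIN}

Candidate keys of the original relation: {Adjuster, VIN}, {CoverageType, VIN}, {HolderID, VIN}, {Region, VIN}.
In {Adjuster, CoverageType, HolderID, Region, VIN}, {Region} is not a superkey ({Region}⁺ restricted to this set is {Adjuster, CoverageType, HolderID, Region}), so split on Region → Adjuster, CoverageType, HolderID into {Adjuster, CoverageType, HolderID, Region} and {Region, VIN}.
In {Adjuster, CoverageType, HolderID, Region}, {CoverageType} is not a superkey ({CoverageType}⁺ restricted to this set is {CoverageType, HolderID}), so split on CoverageType → HolderID into {CoverageType, HolderID} and {Adjuster, CoverageType, Region}.
{CoverageType, HolderID}: every determinant is a superkey — BCNF.
{Adjuster, CoverageType, Region}: every determinant is a superkey — BCNF.
{Region, VIN}: every determinant is a superkey — BCNF.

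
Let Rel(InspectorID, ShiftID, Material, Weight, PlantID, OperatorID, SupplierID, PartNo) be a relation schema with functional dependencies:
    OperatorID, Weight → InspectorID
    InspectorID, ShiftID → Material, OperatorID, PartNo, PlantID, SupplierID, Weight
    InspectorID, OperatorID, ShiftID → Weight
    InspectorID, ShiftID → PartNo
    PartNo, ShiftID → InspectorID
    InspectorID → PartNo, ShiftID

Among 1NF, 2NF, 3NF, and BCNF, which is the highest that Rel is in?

BCNF

Candidate keys: {InspectorID}, {OperatorID, Weight}, {PartNo, ShiftID}. Prime attributes: {InspectorID, OperatorID, PartNo, ShiftID, Weight}.
The left-hand side of every FD is a superkey, so BCNF is satisfied.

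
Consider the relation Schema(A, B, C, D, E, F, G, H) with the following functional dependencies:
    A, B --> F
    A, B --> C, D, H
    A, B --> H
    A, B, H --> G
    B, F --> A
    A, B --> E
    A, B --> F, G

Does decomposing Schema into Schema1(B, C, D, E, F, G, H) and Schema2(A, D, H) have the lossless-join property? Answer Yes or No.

No

The shared attributes are {D, H} and {D, H}⁺ = {D, H}.
The closure covers neither Schema1 nor Schema2 entirely; the join is not lossless.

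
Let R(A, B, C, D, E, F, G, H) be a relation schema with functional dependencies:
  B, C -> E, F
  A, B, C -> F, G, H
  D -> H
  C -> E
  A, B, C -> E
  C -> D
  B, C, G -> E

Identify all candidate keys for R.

No FD produces {A, B, C}, so they must be in every candidate key.
{A, B, C}⁺ = {A, B, C, D, E, F, G, H} — all of the relation — so {A, B, C} is a candidate key.
No smaller or unrelated set reaches every attribute, so there are no other keys.

{A, B, C}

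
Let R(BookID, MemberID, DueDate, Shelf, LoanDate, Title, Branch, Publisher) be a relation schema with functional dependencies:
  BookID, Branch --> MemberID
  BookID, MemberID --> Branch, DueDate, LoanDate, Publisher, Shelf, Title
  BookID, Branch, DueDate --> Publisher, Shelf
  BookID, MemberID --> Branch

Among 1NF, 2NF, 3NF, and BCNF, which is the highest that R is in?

Candidate keys: {BookID, Branch}, {BookID, MemberID}. Prime attributes: {BookID, Branch, MemberID}.
Each dependency's left side is a superkey — BCNF holds.

BCNF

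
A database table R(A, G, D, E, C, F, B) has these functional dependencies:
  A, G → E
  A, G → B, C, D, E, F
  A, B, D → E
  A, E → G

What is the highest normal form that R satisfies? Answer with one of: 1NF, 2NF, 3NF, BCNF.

BCNF

Candidate keys: {A, B, D}, {A, E}, {A, G}. Prime attributes: {A, B, D, E, G}.
Every FD has a superkey on the left, so the relation is in BCNF.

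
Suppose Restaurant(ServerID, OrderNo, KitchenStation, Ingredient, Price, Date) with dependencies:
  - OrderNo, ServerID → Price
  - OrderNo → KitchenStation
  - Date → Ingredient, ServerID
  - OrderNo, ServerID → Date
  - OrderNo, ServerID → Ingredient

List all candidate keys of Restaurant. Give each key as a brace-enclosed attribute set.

{Date, OrderNo}, {OrderNo, ServerID}

{OrderNo} never appears on the right of any FD, so every key must include it.
{Date, OrderNo}⁺ = {Date, Ingredient, KitchenStation, OrderNo, Price, ServerID}, which is every attribute, so {Date, OrderNo} is a candidate key.
{OrderNo, ServerID}⁺ = {Date, Ingredient, KitchenStation, OrderNo, Price, ServerID}, which is every attribute, so {OrderNo, ServerID} is a candidate key.
These are minimal and exhaustive — every other superkey contains one of them.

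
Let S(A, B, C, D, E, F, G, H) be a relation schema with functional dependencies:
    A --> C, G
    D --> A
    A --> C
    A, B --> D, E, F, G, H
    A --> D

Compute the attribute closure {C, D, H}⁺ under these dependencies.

{A, C, D, G, H}

Start with {C, D, H}.
D --> A applies; add {A} → now {A, C, D, H}.
A --> C, G applies; add {G} → now {A, C, D, G, H}.
No further FD applies.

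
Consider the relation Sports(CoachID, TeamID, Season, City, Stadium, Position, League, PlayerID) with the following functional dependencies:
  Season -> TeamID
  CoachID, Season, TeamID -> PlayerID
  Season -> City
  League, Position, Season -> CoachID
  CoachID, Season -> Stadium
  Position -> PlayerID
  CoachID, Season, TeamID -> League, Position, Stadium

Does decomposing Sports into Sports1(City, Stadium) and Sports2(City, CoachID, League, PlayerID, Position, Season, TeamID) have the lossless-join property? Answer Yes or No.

No

Sports1 ∩ Sports2 = {City}; its closure under F is {City}.
The closure covers neither Sports1 nor Sports2 entirely; the join is not lossless.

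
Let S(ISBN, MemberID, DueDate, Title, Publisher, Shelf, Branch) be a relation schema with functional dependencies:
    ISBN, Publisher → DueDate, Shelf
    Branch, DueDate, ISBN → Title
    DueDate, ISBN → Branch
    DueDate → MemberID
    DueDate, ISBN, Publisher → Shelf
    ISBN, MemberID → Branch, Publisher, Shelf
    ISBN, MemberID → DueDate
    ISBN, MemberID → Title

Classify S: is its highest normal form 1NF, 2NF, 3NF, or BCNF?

3NF

Candidate keys: {DueDate, ISBN}, {ISBN, MemberID}, {ISBN, Publisher}. Prime attributes: {DueDate, ISBN, MemberID, Publisher}.
DueDate → MemberID breaks BCNF: {DueDate}⁺ = {DueDate, MemberID}, so {DueDate} is not a superkey.
Its right-hand attributes {MemberID} are all prime, as are those of every other non-superkey FD — the relation is in 3NF.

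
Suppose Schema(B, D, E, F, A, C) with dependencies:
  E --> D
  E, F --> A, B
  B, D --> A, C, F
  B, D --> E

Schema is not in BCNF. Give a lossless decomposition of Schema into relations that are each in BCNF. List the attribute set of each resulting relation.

{A, B, C, E, F}; {D, E}

Candidate keys of the original relation: {B, D}, {B, E}, {E, F}.
{A, B, C, D, E, F}: {E} determines {D, E} here but is not a superkey — split on E --> D, giving {D, E} and {A, B, C, E, F}.
{D, E} has no BCNF violation.
{A, B, C, E, F} has no BCNF violation.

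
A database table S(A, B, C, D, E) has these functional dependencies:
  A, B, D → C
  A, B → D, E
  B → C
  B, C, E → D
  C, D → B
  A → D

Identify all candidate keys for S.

{A, B}, {A, C}

Attributes never on any right-hand side: {A} — every candidate key must contain it.
{A, B}⁺ = {A, B, C, D, E}, which is every attribute, so {A, B} is a candidate key.
{A, C}⁺ = {A, B, C, D, E}, which is every attribute, so {A, C} is a candidate key.
Any other superkey properly contains one of these, so there are no further candidate keys.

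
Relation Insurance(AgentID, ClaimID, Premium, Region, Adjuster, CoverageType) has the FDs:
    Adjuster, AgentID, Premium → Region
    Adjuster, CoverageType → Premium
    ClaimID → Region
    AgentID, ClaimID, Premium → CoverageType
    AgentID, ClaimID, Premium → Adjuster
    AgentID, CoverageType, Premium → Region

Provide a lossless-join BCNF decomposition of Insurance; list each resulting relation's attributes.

Candidate keys of the original relation: {Adjuster, AgentID, ClaimID, CoverageType}, {AgentID, ClaimID, Premium}.
{Adjuster, AgentID, ClaimID, CoverageType, Premium, Region}: {Adjuster, AgentID, Premium} determines {Adjuster, AgentID, Premium, Region} here but is not a superkey — split on Adjuster, AgentID, Premium → Region, giving {Adjuster, AgentID, Premium, Region} and {Adjuster, AgentID, ClaimID, CoverageType, Premium}.
{Adjuster, AgentID, Premium, Region}: every determinant is a superkey — BCNF.
{Adjuster, AgentID, ClaimID, CoverageType, Premium}: {Adjuster, CoverageType} determines {Adjuster, CoverageType, Premium} here but is not a superkey — split on Adjuster, CoverageType → Premium, giving {Adjuster, CoverageType, Premium} and {Adjuster, AgentID, ClaimID, CoverageType}.
{Adjuster, CoverageType, Premium}: every determinant is a superkey — BCNF.
{Adjuster, AgentID, ClaimID, CoverageType}: every determinant is a superkey — BCNF.

{Adjuster, AgentID, ClaimID, CoverageType}; {Adjuster, AgentID, Premium, Region}; {Adjuster, CoverageType, Premium}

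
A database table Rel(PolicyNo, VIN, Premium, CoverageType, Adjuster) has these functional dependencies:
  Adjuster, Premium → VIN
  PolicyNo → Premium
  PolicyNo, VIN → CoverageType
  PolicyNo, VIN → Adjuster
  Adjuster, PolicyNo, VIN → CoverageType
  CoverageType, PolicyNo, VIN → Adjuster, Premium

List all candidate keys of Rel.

No FD produces {PolicyNo}, so it must be in every candidate key.
{Adjuster, PolicyNo}⁺ = {Adjuster, CoverageType, PolicyNo, Premium, VIN}, which is every attribute, so {Adjuster, PolicyNo} is a candidate key.
{PolicyNo, VIN}⁺ = {Adjuster, CoverageType, PolicyNo, Premium, VIN}, which is every attribute, so {PolicyNo, VIN} is a candidate key.
Any other superkey properly contains one of these, so there are no further candidate keys.

{Adjuster, PolicyNo}, {PolicyNo, VIN}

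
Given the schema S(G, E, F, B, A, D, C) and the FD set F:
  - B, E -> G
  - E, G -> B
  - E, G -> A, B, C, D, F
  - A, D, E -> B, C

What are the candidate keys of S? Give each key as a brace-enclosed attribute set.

No FD produces {E}, so it must be in every candidate key.
{B, E}⁺ = {A, B, C, D, E, F, G}, which is every attribute, so {B, E} is a candidate key.
{E, G}⁺ = {A, B, C, D, E, F, G}, which is every attribute, so {E, G} is a candidate key.
{A, D, E}⁺ = {A, B, C, D, E, F, G}, which is every attribute, so {A, D, E} is a candidate key.
These are minimal and exhaustive — every other superkey contains one of them.

{A, D, E}, {B, E}, {E, G}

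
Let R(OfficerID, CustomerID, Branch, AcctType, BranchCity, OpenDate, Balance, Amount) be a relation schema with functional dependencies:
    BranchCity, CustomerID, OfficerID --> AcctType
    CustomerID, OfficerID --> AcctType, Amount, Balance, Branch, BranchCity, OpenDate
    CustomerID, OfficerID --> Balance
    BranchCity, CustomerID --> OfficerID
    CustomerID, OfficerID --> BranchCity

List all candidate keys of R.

{BranchCity, CustomerID}, {CustomerID, OfficerID}

Attributes never on any right-hand side: {CustomerID} — every candidate key must contain it.
{BranchCity, CustomerID} is a candidate key since {BranchCity, CustomerID}⁺ = {AcctType, Amount, Balance, Branch, BranchCity, CustomerID, OfficerID, OpenDate} covers every attribute.
{CustomerID, OfficerID} is a candidate key since {CustomerID, OfficerID}⁺ = {AcctType, Amount, Balance, Branch, BranchCity, CustomerID, OfficerID, OpenDate} covers every attribute.
These are minimal and exhaustive — every other superkey contains one of them.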